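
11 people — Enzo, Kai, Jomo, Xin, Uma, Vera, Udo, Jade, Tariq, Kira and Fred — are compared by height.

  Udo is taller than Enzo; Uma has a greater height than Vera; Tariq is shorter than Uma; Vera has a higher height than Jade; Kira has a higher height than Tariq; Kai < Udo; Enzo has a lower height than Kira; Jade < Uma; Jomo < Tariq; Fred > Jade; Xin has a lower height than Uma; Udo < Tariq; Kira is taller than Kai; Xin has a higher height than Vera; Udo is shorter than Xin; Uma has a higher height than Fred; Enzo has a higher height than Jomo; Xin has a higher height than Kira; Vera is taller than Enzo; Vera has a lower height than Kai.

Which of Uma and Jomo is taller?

Link the given pairs in sequence: Jomo < Enzo; Enzo < Vera; Vera < Kai; Kai < Udo; Udo < Tariq; Tariq < Kira; Kira < Xin; Xin < Uma.
Together: Jomo < Enzo < Vera < Kai < Udo < Tariq < Kira < Xin < Uma.
So Jomo < Uma; Uma is the taller of the two.

Uma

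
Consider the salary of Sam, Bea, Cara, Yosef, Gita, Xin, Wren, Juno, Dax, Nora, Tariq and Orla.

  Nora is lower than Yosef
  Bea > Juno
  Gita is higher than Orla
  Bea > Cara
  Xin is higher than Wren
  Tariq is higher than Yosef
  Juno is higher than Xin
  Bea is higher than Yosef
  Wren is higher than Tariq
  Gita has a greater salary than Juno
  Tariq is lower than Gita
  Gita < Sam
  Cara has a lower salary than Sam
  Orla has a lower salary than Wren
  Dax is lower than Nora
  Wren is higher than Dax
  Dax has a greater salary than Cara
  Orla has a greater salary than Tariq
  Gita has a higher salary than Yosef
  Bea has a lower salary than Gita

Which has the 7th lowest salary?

Wren

Chaining the given pairs: Cara < Dax < Nora < Yosef < Tariq < Orla < Wren < Xin < Juno < Bea < Gita < Sam.
Counting 7 from the smallest end gives Wren.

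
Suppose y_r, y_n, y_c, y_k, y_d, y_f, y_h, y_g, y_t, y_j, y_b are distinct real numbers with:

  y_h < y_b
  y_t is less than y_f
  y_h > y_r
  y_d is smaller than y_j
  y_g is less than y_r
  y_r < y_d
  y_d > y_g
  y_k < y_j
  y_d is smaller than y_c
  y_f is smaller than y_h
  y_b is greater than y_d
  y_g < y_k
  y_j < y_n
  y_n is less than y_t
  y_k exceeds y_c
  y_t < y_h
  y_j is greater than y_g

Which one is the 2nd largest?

The consecutive relations fix a unique order: y_g < y_r < y_d < y_c < y_k < y_j < y_n < y_t < y_f < y_h < y_b.
Counting 2 from the largest end gives y_h.

y_h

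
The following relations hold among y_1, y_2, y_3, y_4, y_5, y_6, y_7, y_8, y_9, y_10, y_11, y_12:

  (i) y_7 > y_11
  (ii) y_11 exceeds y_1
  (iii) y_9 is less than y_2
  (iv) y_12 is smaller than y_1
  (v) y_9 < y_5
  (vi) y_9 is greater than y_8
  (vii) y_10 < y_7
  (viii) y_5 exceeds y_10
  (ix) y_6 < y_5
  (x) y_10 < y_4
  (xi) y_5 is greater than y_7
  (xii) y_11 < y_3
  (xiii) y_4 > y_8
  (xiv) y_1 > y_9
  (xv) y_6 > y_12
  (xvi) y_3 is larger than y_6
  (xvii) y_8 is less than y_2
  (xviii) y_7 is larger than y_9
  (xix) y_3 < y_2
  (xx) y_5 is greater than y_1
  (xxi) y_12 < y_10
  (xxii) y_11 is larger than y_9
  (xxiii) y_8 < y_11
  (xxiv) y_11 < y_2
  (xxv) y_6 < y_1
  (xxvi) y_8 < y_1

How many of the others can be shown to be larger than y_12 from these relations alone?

From y_12 the given relations immediately reach y_10, y_6, y_1.
From those, y_11, y_3, y_7, y_4, y_5 — 8 in total.
From those, y_2 — 9 in total.
Nothing else is reachable above y_12; 9 in all.

9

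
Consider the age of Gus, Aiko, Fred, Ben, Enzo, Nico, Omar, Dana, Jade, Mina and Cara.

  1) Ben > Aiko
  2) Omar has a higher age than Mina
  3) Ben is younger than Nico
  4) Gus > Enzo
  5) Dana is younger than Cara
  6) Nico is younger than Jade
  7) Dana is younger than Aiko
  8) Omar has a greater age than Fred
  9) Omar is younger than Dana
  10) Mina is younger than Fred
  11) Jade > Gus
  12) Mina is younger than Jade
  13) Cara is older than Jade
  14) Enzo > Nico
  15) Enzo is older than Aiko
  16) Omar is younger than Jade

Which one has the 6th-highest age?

Ben

The consecutive relations fix a unique order: Mina < Fred < Omar < Dana < Aiko < Ben < Nico < Enzo < Gus < Jade < Cara.
The 6th largest is Ben.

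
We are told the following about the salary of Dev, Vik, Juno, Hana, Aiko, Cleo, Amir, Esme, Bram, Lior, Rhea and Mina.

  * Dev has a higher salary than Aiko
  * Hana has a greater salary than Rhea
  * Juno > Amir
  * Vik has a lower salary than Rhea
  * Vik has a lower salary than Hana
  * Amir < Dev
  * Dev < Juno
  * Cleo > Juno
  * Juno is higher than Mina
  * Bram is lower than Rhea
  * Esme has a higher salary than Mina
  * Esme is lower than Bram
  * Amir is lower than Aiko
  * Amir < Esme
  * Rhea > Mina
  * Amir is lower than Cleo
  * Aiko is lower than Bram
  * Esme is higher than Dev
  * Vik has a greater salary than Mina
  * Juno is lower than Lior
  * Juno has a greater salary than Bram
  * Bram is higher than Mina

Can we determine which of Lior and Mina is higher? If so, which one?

Lior

The relevant relations are Mina < Esme; Esme < Bram; Bram < Juno; Juno < Lior.
Together: Mina < Esme < Bram < Juno < Lior.
So Lior is higher.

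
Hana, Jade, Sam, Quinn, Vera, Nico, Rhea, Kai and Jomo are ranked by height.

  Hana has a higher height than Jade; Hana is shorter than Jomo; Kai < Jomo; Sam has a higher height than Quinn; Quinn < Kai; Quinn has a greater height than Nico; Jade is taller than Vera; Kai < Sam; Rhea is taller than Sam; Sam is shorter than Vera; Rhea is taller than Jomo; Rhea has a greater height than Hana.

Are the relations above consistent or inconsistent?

The single ordering Nico < Quinn < Kai < Sam < Vera < Jade < Hana < Jomo < Rhea satisfies every listed relation, so no contradiction arises.

consistent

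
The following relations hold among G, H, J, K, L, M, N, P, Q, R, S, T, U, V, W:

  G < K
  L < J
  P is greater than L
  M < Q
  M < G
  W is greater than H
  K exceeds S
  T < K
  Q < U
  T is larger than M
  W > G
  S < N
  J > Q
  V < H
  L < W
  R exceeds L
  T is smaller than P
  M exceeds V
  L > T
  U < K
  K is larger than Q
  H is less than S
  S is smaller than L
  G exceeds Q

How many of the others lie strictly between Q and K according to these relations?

2

Chaining upward from Q reaches: G, W, J, U.
Chaining downward from K reaches: V, H, M, S, T, G, U.
Strictly between Q and K are those in both lists: G, U — 2 elements.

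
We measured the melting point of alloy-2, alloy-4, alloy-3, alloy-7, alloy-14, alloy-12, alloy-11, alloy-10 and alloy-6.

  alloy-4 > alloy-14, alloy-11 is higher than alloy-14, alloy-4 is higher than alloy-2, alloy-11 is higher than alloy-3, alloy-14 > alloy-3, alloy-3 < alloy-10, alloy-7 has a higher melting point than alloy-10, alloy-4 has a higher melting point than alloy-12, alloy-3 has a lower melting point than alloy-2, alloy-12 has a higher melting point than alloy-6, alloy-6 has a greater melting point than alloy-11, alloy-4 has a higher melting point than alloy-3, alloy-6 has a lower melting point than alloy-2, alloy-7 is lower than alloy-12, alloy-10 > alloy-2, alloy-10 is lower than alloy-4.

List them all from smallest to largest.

alloy-3 < alloy-14 < alloy-11 < alloy-6 < alloy-2 < alloy-10 < alloy-7 < alloy-12 < alloy-4

Nothing is placed below alloy-3, so it is least; from there alloy-3 < alloy-14; alloy-14 < alloy-11; alloy-11 < alloy-6; alloy-6 < alloy-2; alloy-2 < alloy-10; alloy-10 < alloy-7; alloy-7 < alloy-12; alloy-12 < alloy-4, each given directly.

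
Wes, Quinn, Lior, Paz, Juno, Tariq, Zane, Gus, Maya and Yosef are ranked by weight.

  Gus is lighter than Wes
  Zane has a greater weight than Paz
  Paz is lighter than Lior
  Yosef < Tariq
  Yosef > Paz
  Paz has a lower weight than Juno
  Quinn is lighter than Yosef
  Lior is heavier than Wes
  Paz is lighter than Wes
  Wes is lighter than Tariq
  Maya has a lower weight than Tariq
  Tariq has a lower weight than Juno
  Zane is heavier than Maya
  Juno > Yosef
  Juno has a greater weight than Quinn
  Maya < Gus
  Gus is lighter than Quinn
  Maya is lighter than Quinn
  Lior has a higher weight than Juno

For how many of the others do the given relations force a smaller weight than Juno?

The elements the relations force below Juno are Maya, Gus, Quinn, Paz, Yosef, Wes, Tariq — no chain reaches any other.
That is 7.

7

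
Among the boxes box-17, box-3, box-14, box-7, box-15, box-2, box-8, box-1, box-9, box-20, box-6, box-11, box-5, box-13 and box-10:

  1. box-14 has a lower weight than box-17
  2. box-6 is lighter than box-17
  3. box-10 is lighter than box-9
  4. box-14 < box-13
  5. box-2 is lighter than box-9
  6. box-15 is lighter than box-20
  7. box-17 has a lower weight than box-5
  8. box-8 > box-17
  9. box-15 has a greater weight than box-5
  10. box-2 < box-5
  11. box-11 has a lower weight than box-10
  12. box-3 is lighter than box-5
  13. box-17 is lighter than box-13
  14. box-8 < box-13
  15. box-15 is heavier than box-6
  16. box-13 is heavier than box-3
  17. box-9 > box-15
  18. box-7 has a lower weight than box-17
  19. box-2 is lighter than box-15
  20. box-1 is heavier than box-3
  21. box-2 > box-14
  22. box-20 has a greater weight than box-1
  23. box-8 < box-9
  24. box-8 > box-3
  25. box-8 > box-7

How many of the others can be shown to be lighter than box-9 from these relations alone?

From box-9 the given relations immediately reach box-2, box-10, box-8, box-15.
From those, box-6, box-14, box-3, box-11, box-7, box-17, box-5 — 11 in total.
No other element is forced below box-9 by the given relations, so the count is 11.

11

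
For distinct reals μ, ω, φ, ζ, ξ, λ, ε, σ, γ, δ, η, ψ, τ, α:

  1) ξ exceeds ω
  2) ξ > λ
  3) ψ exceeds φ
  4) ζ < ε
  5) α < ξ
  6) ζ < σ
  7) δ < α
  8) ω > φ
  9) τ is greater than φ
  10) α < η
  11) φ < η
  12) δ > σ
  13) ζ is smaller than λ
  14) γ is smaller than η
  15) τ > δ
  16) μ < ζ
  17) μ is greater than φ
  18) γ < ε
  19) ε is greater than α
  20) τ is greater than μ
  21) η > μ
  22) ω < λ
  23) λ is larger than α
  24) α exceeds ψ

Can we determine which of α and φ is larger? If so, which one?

α

φ < μ and μ < ζ give φ < ζ.
With ζ < σ: φ < μ < ζ < σ.
With σ < δ: φ < μ < ζ < σ < δ.
Then δ < α extends the chain to α.
So α is larger.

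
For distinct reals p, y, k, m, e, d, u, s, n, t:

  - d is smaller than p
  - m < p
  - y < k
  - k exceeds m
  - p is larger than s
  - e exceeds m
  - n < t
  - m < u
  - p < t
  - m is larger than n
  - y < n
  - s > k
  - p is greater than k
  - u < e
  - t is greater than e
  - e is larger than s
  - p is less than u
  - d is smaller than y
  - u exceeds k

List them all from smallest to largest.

d < y < n < m < k < s < p < u < e < t

Nothing is placed below d, so it is least; from there d < y; y < n; n < m; m < k; k < s; s < p; p < u; u < e; e < t, each given directly.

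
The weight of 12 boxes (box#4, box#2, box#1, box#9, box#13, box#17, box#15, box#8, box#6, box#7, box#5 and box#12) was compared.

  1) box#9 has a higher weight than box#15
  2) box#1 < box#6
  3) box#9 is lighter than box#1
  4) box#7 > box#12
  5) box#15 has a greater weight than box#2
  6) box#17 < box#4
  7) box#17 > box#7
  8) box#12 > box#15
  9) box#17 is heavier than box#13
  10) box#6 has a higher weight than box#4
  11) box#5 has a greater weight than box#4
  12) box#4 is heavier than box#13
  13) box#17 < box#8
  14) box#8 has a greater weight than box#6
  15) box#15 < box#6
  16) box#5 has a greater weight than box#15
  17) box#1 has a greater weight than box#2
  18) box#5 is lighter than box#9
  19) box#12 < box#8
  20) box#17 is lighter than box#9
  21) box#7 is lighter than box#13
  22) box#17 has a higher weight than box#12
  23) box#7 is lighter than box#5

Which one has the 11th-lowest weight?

box#6

Chaining the given pairs: box#2 < box#15 < box#12 < box#7 < box#13 < box#17 < box#4 < box#5 < box#9 < box#1 < box#6 < box#8.
Counting 11 from the smallest end gives box#6.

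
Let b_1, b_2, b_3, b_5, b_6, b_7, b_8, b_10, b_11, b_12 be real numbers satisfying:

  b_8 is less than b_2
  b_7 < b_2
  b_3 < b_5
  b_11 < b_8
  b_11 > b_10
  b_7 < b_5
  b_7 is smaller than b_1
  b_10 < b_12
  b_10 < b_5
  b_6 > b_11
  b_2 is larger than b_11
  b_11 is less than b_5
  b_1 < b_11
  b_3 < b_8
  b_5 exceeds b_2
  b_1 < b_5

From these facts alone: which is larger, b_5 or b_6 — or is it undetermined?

undetermined

Following every chain through b_6: below b_6 we get b_10, b_7, b_1, b_11.
b_5 is not reached, and no chain runs the other way from b_5 to b_6.
So the given relations leave the order of b_6 and b_5 undetermined.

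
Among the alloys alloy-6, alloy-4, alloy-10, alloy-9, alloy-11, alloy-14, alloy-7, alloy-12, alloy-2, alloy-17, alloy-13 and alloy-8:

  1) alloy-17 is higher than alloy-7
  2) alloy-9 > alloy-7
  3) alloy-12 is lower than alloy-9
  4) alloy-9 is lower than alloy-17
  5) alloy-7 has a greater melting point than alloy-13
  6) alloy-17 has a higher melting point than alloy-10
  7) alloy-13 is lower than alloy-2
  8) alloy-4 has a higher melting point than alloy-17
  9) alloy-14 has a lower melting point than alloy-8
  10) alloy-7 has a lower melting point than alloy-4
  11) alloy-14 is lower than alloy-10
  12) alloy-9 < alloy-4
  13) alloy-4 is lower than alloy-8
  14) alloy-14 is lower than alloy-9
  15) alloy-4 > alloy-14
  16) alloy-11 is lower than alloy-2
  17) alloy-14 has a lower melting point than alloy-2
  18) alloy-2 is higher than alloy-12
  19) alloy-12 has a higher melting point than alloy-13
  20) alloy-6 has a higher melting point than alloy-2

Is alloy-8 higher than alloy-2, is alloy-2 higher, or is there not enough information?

Following every chain through alloy-2: above alloy-2 we get alloy-6; below alloy-2 we get alloy-13, alloy-14, alloy-11, alloy-12.
alloy-8 is not reached, and no chain runs the other way from alloy-8 to alloy-2.
So the given relations leave the order of alloy-2 and alloy-8 undetermined.

undetermined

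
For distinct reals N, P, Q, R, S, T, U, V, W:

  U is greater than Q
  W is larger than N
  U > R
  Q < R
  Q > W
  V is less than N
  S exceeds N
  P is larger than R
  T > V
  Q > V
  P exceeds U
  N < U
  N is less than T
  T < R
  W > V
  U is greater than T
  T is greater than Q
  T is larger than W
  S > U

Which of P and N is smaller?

N < W and W < Q give N < Q.
With Q < T: N < W < Q < T.
Then T < R extends the chain to R.
Then R < U extends the chain to U.
With U < P: N < W < Q < T < R < U < P.
So N < P; N is the smaller of the two.

N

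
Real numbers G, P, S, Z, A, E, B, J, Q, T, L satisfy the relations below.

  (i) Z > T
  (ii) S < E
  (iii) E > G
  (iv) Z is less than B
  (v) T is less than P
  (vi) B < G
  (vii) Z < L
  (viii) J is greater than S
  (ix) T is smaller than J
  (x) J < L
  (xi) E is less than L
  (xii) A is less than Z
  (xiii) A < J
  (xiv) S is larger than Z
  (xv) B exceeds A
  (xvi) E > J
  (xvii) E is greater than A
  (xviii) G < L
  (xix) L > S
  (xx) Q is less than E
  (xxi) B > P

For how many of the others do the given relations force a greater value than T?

The elements the relations force above T are Z, S, J, P, B, G, E, L — no chain reaches any other.
That is 8.

8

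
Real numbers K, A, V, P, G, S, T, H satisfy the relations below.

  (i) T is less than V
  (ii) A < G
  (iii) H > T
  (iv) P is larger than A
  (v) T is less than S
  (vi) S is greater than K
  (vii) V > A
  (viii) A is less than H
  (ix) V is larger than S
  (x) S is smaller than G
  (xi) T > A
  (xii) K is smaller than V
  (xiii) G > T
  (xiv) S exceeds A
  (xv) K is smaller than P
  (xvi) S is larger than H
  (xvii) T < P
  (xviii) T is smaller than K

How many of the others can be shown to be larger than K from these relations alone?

Directly above K: P, S, V.
One step further: G (4 so far).
Nothing else is reachable above K; 4 in all.

4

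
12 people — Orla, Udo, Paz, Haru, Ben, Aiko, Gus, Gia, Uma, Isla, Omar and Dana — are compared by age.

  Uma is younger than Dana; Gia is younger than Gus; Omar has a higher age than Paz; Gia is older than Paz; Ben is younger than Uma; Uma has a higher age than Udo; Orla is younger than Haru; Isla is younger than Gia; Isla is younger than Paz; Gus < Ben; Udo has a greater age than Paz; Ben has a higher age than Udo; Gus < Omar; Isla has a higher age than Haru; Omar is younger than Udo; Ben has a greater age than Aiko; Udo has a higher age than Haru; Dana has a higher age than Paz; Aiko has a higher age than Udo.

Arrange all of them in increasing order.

Orla < Haru < Isla < Paz < Gia < Gus < Omar < Udo < Aiko < Ben < Uma < Dana

The consecutive links are each given: Orla < Haru; Haru < Isla; Isla < Paz; Paz < Gia; Gia < Gus; Gus < Omar; Omar < Udo; Udo < Aiko; Aiko < Ben; Ben < Uma; Uma < Dana.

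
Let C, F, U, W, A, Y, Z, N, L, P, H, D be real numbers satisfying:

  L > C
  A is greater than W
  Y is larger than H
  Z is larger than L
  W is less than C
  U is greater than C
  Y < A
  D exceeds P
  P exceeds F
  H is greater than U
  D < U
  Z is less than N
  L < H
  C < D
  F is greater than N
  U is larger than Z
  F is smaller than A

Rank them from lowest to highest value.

W < C < L < Z < N < F < P < D < U < H < Y < A

Each adjacent pair is fixed by a given relation: W < C; C < L; L < Z; Z < N; N < F; F < P; P < D; D < U; U < H; H < Y; Y < A. Chaining them end to end gives the full order.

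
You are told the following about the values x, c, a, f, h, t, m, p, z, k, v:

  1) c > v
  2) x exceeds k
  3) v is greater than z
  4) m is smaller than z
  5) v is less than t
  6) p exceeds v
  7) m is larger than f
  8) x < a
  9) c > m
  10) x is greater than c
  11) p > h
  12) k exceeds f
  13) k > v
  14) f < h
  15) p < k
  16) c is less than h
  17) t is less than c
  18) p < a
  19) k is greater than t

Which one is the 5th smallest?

The consecutive relations fix a unique order: f < m < z < v < t < c < h < p < k < x < a.
The 5th smallest is t.

t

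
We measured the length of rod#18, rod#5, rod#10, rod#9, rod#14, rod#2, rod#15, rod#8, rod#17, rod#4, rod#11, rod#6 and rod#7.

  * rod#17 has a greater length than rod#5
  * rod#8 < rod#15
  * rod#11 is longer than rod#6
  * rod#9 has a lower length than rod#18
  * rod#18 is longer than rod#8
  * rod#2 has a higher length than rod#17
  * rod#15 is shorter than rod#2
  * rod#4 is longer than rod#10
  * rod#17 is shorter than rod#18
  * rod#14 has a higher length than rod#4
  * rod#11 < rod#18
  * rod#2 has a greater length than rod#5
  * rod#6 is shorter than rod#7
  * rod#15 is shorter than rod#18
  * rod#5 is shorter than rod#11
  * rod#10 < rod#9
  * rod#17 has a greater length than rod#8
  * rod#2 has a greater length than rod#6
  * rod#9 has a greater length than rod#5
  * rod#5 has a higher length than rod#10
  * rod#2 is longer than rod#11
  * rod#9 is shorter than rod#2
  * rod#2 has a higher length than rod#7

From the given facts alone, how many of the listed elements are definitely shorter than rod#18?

Directly below rod#18: rod#8, rod#11, rod#9, rod#15, rod#17.
One step further: rod#10, rod#6, rod#5 (8 so far).
Nothing else is reachable below rod#18; 8 in all.

8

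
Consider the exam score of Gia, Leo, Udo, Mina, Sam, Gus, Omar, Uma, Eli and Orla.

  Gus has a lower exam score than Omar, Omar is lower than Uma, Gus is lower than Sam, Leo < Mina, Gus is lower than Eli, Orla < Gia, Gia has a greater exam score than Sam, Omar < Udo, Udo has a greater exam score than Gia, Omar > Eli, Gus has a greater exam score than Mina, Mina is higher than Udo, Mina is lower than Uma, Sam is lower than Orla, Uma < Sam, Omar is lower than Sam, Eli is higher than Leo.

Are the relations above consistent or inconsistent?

inconsistent

Chaining the given relations yields Mina < Gus < Eli < Omar < Uma < Sam < Orla < Gia < Udo, so Mina < Udo. But one relation states Udo < Mina. These cannot both hold.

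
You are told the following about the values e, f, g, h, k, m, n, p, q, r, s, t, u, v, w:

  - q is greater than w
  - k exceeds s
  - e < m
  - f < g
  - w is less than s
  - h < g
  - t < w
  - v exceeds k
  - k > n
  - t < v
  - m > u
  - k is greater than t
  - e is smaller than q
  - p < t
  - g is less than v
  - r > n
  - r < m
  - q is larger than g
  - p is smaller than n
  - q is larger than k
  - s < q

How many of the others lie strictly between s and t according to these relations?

The relations place t below s. An element lies strictly between them when it is forced above t and also forced below s.
Above t: {w, k, v, q}. Below s: {p, w}.
Intersection: {w} — 1.

1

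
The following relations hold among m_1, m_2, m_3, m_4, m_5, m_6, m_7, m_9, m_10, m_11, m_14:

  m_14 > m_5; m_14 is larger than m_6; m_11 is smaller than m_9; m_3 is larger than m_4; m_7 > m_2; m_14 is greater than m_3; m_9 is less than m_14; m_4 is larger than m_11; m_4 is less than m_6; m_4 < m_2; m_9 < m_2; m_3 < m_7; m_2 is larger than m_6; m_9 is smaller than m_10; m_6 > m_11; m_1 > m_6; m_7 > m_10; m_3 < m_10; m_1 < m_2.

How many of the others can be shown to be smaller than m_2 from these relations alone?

Directly below m_2: m_4, m_9, m_6, m_1.
One step further: m_11 (5 so far).
No other element is forced below m_2 by the given relations, so the count is 5.

5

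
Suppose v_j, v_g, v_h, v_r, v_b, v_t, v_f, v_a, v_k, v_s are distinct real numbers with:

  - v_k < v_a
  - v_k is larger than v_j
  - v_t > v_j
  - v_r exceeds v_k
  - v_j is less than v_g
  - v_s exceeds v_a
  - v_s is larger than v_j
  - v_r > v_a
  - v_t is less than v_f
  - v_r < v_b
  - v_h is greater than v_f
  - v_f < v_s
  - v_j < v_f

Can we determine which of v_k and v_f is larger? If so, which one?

undetermined

Following every chain through v_k: above v_k we get v_a, v_r, v_b, v_s; below v_k we get v_j.
v_f is not reached, and no chain runs the other way from v_f to v_k.
So the given relations leave the order of v_k and v_f undetermined.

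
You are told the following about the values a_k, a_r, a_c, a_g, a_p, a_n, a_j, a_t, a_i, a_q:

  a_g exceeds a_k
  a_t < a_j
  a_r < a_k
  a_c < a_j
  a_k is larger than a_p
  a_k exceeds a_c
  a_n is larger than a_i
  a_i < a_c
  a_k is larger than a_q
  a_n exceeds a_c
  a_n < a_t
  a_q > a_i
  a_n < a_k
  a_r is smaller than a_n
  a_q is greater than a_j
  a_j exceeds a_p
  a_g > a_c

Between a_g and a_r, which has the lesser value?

a_r

a_r < a_n and a_n < a_t give a_r < a_t.
With a_t < a_j: a_r < a_n < a_t < a_j.
Then a_j < a_q extends the chain to a_q.
With a_q < a_k: a_r < a_n < a_t < a_j < a_q < a_k.
With a_k < a_g: a_r < a_n < a_t < a_j < a_q < a_k < a_g.
So a_r < a_g; a_r is the smaller of the two.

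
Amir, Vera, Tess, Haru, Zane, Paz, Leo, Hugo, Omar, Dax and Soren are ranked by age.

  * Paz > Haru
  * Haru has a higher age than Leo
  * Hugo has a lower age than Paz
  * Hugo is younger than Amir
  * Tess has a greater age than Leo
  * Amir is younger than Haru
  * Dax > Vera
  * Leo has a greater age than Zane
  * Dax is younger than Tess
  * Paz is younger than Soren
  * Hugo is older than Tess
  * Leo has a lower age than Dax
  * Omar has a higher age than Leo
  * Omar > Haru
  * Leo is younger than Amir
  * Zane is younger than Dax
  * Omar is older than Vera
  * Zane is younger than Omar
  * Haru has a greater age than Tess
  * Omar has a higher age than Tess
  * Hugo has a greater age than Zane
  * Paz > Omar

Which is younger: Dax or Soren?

Dax

Dax < Tess < Hugo < Amir < Haru < Omar < Paz < Soren, by transitivity through Tess, Hugo, Amir, Haru, Omar, Paz.
So Dax < Soren; Dax is the younger of the two.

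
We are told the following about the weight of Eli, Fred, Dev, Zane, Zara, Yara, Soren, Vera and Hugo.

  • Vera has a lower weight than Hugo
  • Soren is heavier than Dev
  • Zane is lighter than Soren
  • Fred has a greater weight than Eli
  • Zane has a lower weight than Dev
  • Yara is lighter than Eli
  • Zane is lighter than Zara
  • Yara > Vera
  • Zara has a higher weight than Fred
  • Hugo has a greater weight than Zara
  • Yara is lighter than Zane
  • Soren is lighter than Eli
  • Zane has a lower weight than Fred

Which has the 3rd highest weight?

Fred

Piecing the relations together gives one ordering: Vera < Yara < Zane < Dev < Soren < Eli < Fred < Zara < Hugo.
The 3rd largest is Fred.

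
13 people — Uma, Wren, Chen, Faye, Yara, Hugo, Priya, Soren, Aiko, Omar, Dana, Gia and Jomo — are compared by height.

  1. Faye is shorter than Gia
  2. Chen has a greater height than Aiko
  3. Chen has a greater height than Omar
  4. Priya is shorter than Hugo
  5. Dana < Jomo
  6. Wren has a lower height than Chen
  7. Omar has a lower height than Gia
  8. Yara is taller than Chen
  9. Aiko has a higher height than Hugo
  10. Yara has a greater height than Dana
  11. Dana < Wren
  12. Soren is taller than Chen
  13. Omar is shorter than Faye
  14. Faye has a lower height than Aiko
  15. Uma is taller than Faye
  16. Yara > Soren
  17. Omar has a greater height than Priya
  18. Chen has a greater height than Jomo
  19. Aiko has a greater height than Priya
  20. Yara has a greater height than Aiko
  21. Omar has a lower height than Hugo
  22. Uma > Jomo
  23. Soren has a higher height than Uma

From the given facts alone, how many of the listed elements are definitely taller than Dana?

The elements the relations force above Dana are Wren, Jomo, Chen, Uma, Soren, Yara — no chain reaches any other.
That is 6.

6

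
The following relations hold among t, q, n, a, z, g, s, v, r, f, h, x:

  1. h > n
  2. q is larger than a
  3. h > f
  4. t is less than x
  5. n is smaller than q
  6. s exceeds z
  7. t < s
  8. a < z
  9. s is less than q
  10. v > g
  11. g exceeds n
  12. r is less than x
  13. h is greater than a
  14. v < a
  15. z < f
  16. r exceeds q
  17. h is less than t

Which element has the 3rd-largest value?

q

Piecing the relations together gives one ordering: n < g < v < a < z < f < h < t < s < q < r < x.
Counting 3 from the largest end gives q.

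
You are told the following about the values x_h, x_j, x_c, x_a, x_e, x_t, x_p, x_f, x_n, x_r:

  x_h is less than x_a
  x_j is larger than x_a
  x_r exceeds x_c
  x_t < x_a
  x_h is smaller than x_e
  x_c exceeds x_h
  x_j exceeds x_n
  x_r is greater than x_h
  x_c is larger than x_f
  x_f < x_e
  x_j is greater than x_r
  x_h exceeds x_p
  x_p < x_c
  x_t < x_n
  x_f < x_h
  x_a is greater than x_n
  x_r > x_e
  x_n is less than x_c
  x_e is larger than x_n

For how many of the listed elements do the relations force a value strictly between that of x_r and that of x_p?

Chaining upward from x_p reaches: x_h, x_c, x_a, x_e, x_j.
Chaining downward from x_r reaches: x_t, x_f, x_h, x_n, x_c, x_e.
Strictly between x_p and x_r are those in both lists: x_h, x_c, x_e — 3 elements.

3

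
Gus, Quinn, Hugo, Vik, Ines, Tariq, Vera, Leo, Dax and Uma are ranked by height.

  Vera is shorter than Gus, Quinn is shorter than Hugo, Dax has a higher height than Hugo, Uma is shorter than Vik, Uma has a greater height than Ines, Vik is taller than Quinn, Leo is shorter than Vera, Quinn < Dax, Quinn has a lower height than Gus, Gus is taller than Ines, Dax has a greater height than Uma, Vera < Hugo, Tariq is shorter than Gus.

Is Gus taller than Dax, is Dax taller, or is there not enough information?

undetermined

Following every chain through Dax: below Dax we get Leo, Ines, Vera, Uma, Quinn, Hugo.
Gus is not reached, and no chain runs the other way from Gus to Dax.
So the given relations leave the order of Dax and Gus undetermined.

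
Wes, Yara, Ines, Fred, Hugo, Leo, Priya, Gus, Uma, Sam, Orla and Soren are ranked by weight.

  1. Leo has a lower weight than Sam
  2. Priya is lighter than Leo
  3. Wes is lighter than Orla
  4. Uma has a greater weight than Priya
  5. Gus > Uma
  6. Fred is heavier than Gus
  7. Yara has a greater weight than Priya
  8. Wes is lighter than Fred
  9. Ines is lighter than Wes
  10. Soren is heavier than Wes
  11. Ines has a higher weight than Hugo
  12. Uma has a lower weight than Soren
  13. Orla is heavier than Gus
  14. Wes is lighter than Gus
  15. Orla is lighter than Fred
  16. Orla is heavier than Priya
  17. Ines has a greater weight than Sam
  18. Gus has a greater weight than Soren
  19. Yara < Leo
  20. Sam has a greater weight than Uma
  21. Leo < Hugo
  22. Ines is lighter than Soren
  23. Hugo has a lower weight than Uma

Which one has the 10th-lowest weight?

The consecutive relations fix a unique order: Priya < Yara < Leo < Hugo < Uma < Sam < Ines < Wes < Soren < Gus < Orla < Fred.
Counting 10 from the smallest end gives Gus.

Gus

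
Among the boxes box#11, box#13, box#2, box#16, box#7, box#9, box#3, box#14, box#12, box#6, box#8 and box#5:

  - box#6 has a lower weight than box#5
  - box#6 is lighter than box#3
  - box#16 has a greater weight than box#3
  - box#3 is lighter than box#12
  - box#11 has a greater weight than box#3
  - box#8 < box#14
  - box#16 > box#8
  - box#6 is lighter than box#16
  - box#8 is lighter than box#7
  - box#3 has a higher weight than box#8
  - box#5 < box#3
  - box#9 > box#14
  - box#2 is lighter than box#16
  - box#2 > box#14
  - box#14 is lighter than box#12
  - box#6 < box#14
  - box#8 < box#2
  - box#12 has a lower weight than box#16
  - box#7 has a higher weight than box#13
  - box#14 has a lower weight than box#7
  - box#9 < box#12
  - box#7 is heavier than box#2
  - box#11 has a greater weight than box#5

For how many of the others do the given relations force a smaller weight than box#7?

5

Directly below box#7: box#8, box#14, box#13, box#2.
One step further: box#6 (5 so far).
Nothing else is reachable below box#7; 5 in all.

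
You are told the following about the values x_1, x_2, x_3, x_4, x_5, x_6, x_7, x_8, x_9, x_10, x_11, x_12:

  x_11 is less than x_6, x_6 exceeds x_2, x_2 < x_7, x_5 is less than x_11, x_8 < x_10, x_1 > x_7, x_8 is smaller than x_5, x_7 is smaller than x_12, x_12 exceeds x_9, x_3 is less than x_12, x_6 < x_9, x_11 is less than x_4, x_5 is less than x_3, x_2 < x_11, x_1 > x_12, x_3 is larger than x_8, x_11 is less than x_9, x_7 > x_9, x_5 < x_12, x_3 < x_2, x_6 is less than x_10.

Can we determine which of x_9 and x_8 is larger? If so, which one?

x_9

Chaining the given relations: x_8 < x_5 < x_3 < x_2 < x_11 < x_6 < x_9.
So x_9 is larger.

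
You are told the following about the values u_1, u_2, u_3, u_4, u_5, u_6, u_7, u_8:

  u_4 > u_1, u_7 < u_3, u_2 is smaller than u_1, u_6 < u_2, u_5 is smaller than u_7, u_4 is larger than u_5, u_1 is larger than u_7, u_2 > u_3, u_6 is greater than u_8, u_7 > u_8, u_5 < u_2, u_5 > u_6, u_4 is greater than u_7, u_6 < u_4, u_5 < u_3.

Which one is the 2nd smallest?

Chaining the given pairs: u_8 < u_6 < u_5 < u_7 < u_3 < u_2 < u_1 < u_4.
Counting 2 from the smallest end gives u_6.

u_6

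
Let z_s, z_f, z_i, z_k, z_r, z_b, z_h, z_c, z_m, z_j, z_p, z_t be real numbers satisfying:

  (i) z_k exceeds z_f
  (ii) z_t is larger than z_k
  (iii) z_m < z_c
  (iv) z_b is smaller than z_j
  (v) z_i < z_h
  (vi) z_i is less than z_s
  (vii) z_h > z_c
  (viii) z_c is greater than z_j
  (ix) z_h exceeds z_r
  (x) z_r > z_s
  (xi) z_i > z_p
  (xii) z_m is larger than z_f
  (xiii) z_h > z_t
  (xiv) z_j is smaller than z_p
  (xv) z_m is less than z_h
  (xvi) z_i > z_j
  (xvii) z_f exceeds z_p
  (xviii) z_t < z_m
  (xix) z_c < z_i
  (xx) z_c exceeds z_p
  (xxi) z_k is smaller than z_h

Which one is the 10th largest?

z_p

Chaining the given pairs: z_b < z_j < z_p < z_f < z_k < z_t < z_m < z_c < z_i < z_s < z_r < z_h.
The 10th largest is z_p.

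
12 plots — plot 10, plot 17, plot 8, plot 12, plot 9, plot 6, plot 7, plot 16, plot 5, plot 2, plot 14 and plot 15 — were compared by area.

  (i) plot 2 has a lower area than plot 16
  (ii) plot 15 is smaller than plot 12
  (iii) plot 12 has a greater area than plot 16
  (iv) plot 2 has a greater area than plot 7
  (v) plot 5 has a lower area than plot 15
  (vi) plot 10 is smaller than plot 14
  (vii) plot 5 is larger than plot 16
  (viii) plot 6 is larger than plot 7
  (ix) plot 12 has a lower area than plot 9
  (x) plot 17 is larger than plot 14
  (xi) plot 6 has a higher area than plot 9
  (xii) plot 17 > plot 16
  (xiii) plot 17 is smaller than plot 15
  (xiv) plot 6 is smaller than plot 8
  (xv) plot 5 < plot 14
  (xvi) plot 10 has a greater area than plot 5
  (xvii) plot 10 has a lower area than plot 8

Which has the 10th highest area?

plot 16

Piecing the relations together gives one ordering: plot 7 < plot 2 < plot 16 < plot 5 < plot 10 < plot 14 < plot 17 < plot 15 < plot 12 < plot 9 < plot 6 < plot 8.
Counting 10 from the largest end gives plot 16.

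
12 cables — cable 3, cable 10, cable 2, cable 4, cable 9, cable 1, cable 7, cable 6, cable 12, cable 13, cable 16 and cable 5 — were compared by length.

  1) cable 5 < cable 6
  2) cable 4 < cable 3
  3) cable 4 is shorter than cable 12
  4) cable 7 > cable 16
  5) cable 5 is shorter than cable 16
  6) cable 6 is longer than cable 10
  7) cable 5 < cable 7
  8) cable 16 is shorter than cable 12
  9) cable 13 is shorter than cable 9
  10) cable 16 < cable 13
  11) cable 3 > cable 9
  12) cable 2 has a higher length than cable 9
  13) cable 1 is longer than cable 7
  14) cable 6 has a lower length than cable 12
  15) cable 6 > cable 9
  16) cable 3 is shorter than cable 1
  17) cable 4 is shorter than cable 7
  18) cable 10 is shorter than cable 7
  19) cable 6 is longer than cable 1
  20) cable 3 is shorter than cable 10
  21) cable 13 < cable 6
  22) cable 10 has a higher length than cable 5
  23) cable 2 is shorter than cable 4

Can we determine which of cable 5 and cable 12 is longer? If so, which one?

Chaining the given relations: cable 5 < cable 16 < cable 13 < cable 9 < cable 2 < cable 4 < cable 3 < cable 10 < cable 7 < cable 1 < cable 6 < cable 12.
So cable 12 is longer.

cable 12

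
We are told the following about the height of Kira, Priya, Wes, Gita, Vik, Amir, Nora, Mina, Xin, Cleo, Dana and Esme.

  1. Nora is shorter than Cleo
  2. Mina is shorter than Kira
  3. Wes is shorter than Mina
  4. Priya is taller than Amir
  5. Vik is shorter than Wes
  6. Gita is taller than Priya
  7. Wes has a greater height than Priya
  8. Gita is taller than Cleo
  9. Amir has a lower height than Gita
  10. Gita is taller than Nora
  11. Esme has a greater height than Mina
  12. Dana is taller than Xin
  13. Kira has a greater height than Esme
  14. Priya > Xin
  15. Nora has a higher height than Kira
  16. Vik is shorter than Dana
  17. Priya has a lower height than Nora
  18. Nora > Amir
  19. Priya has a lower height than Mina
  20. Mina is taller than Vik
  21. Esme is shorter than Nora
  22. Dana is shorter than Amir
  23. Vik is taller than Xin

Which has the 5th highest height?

Esme

Piecing the relations together gives one ordering: Xin < Vik < Dana < Amir < Priya < Wes < Mina < Esme < Kira < Nora < Cleo < Gita.
Counting 5 from the largest end gives Esme.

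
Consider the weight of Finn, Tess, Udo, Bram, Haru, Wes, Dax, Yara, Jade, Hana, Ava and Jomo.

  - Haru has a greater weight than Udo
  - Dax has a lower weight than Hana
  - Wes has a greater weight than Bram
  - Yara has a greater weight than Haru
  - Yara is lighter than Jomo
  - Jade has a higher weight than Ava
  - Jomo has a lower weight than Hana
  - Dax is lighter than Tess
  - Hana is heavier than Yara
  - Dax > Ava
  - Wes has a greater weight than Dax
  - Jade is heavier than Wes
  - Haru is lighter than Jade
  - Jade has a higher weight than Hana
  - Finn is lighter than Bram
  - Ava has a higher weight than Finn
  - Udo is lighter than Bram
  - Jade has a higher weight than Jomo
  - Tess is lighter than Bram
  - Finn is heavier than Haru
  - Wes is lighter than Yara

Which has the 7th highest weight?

Tess

Chaining the given pairs: Udo < Haru < Finn < Ava < Dax < Tess < Bram < Wes < Yara < Jomo < Hana < Jade.
Counting 7 from the largest end gives Tess.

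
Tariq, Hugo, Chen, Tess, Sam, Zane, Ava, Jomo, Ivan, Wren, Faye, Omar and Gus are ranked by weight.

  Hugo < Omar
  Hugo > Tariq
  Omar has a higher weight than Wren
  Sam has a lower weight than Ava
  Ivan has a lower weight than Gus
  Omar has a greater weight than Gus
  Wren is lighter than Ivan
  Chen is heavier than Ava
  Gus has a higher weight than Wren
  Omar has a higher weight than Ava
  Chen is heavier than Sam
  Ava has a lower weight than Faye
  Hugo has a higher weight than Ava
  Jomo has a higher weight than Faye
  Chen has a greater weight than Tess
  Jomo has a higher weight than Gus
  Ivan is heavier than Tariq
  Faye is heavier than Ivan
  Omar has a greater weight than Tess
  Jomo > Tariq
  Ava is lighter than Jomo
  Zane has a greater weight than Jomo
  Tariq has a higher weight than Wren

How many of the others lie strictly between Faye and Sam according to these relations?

Chaining upward from Sam reaches: Ava, Hugo, Jomo, Omar, Chen, Zane.
Chaining downward from Faye reaches: Wren, Tariq, Ivan, Ava.
Strictly between Sam and Faye are those in both lists: Ava — 1 element.

1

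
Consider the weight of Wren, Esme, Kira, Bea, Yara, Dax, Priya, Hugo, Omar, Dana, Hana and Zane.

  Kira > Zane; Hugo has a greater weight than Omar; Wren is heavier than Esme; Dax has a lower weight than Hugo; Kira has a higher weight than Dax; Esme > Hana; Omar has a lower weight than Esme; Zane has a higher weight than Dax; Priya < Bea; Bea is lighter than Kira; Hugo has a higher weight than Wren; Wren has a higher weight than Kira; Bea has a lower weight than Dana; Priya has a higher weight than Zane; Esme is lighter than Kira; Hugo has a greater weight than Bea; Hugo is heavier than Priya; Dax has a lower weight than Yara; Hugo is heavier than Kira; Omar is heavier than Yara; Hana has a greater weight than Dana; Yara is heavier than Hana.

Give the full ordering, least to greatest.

The consecutive links are each given: Dax < Zane; Zane < Priya; Priya < Bea; Bea < Dana; Dana < Hana; Hana < Yara; Yara < Omar; Omar < Esme; Esme < Kira; Kira < Wren; Wren < Hugo.

Dax < Zane < Priya < Bea < Dana < Hana < Yara < Omar < Esme < Kira < Wren < Hugo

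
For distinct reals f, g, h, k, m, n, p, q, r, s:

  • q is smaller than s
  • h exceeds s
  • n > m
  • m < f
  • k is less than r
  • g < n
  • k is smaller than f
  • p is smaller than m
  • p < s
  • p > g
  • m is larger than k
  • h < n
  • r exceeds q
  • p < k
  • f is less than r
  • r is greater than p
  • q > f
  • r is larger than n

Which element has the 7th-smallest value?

s

Piecing the relations together gives one ordering: g < p < k < m < f < q < s < h < n < r.
Counting 7 from the smallest end gives s.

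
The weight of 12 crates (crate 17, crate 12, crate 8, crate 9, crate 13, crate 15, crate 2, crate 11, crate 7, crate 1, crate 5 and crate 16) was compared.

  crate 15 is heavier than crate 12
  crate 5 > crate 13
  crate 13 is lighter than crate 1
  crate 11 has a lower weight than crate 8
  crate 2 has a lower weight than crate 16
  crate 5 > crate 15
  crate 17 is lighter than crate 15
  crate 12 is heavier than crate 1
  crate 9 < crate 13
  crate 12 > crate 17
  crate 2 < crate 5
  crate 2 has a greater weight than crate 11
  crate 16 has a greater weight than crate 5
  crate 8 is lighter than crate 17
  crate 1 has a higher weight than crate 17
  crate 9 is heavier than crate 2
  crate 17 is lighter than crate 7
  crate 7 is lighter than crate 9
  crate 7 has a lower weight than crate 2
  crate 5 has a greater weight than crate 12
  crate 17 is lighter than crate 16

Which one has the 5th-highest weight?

crate 1

Chaining the given pairs: crate 11 < crate 8 < crate 17 < crate 7 < crate 2 < crate 9 < crate 13 < crate 1 < crate 12 < crate 15 < crate 5 < crate 16.
The 5th largest is crate 1.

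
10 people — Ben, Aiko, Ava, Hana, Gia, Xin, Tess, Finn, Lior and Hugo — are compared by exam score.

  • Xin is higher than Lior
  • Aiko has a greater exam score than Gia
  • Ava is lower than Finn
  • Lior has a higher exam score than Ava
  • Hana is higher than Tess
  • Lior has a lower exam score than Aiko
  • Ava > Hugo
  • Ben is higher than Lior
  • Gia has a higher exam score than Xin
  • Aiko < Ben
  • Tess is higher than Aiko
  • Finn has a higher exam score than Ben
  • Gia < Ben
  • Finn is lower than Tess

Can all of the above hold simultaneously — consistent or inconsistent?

The single ordering Hugo < Ava < Lior < Xin < Gia < Aiko < Ben < Finn < Tess < Hana satisfies every listed relation, so no contradiction arises.

consistent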